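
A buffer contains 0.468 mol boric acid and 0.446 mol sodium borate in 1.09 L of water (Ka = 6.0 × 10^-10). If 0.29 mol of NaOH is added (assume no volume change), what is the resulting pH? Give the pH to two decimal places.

pH = 9.84

OH- converts B(OH)3 to B(OH)4-: B(OH)3 → 0.178 mol, B(OH)4- → 0.736 mol.
pKa = −log(6.0 × 10^-10) = 9.222
pH = pKa + log(n_B(OH)4-/n_B(OH)3) = 9.222 + log(0.736/0.178) = 9.222 + (+0.616)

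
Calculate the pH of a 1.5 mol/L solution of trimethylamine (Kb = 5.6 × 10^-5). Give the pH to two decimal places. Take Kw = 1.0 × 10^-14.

pH = 11.96

(CH3)3N + H2O ⇌ (CH3)3NH+ + OH-
From the ICE table, Kb = [OH-]²/(1.5 − [OH-]) = 5.6 × 10^-5.
Neglecting [OH-] in the denominator: [OH-] = √(5.6 × 10^-5 × 1.5) = 9.17 × 10^-3 M
([OH-]/C₀ = 0.61% < 5%, so the approximation holds.)
pOH = 2.04, so pH = 14.00 − pOH = 11.96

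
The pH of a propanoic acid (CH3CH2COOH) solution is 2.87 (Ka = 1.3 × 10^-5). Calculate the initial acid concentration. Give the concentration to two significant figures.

[H+] = 10^(-2.87) = 1.35 × 10^-3 M = x
Ka = x²/(C₀ − x) ⇒ C₀ = x + x²/Ka
C₀ = 1.35 × 10^-3 + (1.35 × 10^-3)²/(1.3 × 10^-5) = 1.42 × 10^-1 M

C₀ = 1.4 × 10^-1 M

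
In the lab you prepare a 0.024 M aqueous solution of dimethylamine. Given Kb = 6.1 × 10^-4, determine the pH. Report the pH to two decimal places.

pH = 11.55

(CH3)2NH + H2O ⇌ (CH3)2NH2+ + OH-
Kb = [OH-]²/(0.024 − [OH-]) = 6.1 × 10^-4
The 5% rule fails; solving [OH-]² + Kb·[OH-] − Kb·C₀ = 0 exactly:
[OH-] = (−Kb + √(Kb² + 4·Kb·C₀))/2 = 3.53 × 10^-3 M
pOH = −log(3.53 × 10^-3) = 2.45; pH = 14.00 − 2.45 = 11.55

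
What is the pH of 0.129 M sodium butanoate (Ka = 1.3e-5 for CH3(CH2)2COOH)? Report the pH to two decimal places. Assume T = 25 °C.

CH3(CH2)2COO- is the conjugate base of the weak acid CH3(CH2)2COOH.
Kb = Kw/Ka = 1.0×10^-14 / 1.3 × 10^-5 = 7.69 × 10^-10
From the ICE table, Kb = [OH-]²/(0.129 − [OH-]) = 7.69 × 10^-10.
Neglecting [OH-] in the denominator: [OH-] = √(7.69 × 10^-10 × 0.129) = 9.96 × 10^-6 M
([OH-]/C₀ = 0.0077% < 5%, so the approximation holds.)
pOH = −log(9.96 × 10^-6) = 5.00; pH = 14.00 − 5.00 = 9.00

pH = 9.00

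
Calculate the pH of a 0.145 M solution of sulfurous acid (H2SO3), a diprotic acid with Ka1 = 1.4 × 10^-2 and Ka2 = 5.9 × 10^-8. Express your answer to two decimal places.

pH = 1.41

Since Ka1 ≫ Ka2, the first ionization dominates [H+].
Ka1 = x²/(0.145 − x) = 1.4 × 10^-2
Solving the quadratic: x = (−Ka1 + √(Ka1² + 4·Ka1·C₀))/2 = 3.86 × 10^-2 M
pH = −log(3.86 × 10^-2) = 1.41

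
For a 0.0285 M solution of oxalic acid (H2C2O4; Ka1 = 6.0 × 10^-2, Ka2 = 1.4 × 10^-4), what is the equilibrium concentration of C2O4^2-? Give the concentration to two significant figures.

First ionization gives [H+] ≈ [HC2O4-] = 2.11 × 10^-2 M.
Second step: Ka2 = [H+][C2O4^2-]/[HC2O4-] ≈ [C2O4^2-] (since [H+] ≈ [HC2O4-]).
So [C2O4^2-] ≈ Ka2.

1.4 × 10^-4 M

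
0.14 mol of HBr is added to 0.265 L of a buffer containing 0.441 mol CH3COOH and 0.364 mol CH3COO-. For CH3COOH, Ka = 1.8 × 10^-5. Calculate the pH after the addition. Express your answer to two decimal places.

After neutralization: n(CH3COOH) = 0.581 mol, n(CH3COO-) = 0.224 mol.
pKa = −log(1.8 × 10^-5) = 4.745
Henderson–Hasselbalch with mole ratio 0.224/0.581: pH = 4.745 + (-0.414)

pH = 4.33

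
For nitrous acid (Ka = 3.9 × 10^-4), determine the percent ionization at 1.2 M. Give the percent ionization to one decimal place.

HNO2 ⇌ NO2- + H+; let x = [H+] at equilibrium.
x ≈ √(Ka·C₀) = √(3.9 × 10^-4 × 1.2) = 2.16 × 10^-2 M
% ionization = x/C₀ × 100% = 2.16 × 10^-2/1.2 × 100% = 1.8%

1.8%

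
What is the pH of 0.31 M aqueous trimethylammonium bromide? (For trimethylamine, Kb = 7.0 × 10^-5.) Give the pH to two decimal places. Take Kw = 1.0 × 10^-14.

(CH3)3NH+ is the conjugate acid of the weak base (CH3)3N.
Ka = Kw/Kb = 1.0×10^-14 / 7.0 × 10^-5 = 1.43 × 10^-10
From the ICE table, Ka = [H+]²/(0.31 − [H+]) = 1.43 × 10^-10.
Assume [H+] ≪ 0.31: [H+] ≈ √(1.43 × 10^-10 × 0.31) = 6.66 × 10^-6 M
pH = −log(6.66 × 10^-6) = 5.18

pH = 5.18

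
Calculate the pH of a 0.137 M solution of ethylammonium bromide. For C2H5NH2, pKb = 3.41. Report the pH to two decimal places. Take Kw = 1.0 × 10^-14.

C2H5NH3+ is the conjugate acid of the weak base C2H5NH2.
Kb = 10^(−3.41) = 3.89 × 10^-4
Ka = Kw/Kb = 1.0×10^-14 / 3.89 × 10^-4 = 2.57 × 10^-11
Ka = [H+]²/(0.137 − [H+]) = 2.57 × 10^-11
Assume [H+] ≪ 0.137: [H+] ≈ √(2.57 × 10^-11 × 0.137) = 1.88 × 10^-6 M
pH = −log(1.88 × 10^-6) = 5.73

pH = 5.73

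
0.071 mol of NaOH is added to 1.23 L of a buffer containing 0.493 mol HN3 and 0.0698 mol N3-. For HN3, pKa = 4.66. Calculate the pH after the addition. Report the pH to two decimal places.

pH = 4.18

OH- converts HN3 to N3-: HN3 → 0.422 mol, N3- → 0.141 mol.
pH = pKa + log(n_N3-/n_HN3) = 4.66 + log(0.141/0.422) = 4.66 + (-0.476)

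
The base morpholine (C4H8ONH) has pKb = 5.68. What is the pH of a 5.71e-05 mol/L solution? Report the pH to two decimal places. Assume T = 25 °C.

pH = 9.00

C4H8ONH + H2O ⇌ C4H8ONH2+ + OH-
Kb = 10^(−5.68) = 2.09 × 10^-6
Kb = x²/(5.71e-05 − x) = 2.09 × 10^-6
x is not negligible relative to C₀; solve x² + 2.09e-06·x − 1.19e-10 = 0.
x = (−Kb + √(Kb² + 4·Kb·C₀))/2 = 9.93 × 10^-6 M
pOH = 5.00, so pH = 14.00 − pOH = 9.00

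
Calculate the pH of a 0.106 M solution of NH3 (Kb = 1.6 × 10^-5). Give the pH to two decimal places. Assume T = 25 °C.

NH3 + H2O ⇌ NH4+ + OH-
Kb = x²/(0.106 − x) = 1.6 × 10^-5
Neglecting x in the denominator: x = √(1.6 × 10^-5 × 0.106) = 1.30 × 10^-3 M
pOH = 2.89, so pH = 14.00 − pOH = 11.11

pH = 11.11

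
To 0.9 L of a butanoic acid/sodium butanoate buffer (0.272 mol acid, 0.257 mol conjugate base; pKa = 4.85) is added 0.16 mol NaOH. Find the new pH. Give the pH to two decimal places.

After neutralization: n(CH3(CH2)2COOH) = 0.112 mol, n(CH3(CH2)2COO-) = 0.417 mol.
Henderson–Hasselbalch with mole ratio 0.417/0.112: pH = 4.85 + (+0.571)

pH = 5.42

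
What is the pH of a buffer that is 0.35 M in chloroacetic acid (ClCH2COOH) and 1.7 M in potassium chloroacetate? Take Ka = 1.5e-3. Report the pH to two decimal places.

pKa = −log(1.5 × 10^-3) = 2.824
Henderson–Hasselbalch: pH = pKa + log([ClCH2COO-]/[ClCH2COOH]) = 2.824 + log(1.7/0.35)
pH = 2.824 + (+0.686) = 3.51

pH = 3.51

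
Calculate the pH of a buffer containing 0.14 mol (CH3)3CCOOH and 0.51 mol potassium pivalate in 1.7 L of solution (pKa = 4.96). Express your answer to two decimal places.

Using pH = pKa + log([base]/[acid]) with [base]/[acid] = 0.51/0.14:
pH = 4.96 + (+0.561) = 5.52

pH = 5.52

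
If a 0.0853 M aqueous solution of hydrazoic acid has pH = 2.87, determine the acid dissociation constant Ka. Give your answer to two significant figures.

Ka = 2.2 × 10^-5

[H+] = 10^(-2.87) = 1.35 × 10^-3 M
At equilibrium [HA] = 0.0853 − 1.35 × 10^-3 = 8.39 × 10^-2 M
Ka = [H+][A-]/[HA] = (1.35 × 10^-3)² / 8.39 × 10^-2 = 2.2 × 10^-5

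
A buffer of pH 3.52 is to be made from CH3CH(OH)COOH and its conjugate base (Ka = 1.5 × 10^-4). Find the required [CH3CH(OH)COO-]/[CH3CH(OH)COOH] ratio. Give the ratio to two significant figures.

ratio = 0.50

pKa = -log(1.5 × 10^-4) = 3.824
pH = pKa + log(r) ⇒ log(r) = 3.52 − 3.824 = -0.304
r = [CH3CH(OH)COO-]/[CH3CH(OH)COOH] = 10^(-0.304) = 0.497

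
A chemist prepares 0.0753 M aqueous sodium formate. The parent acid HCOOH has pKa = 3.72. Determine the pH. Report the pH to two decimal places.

HCOO- is the conjugate base of the weak acid HCOOH.
Ka = 10^(−3.72) = 1.91 × 10^-4
Kb = Kw/Ka = 1.0×10^-14 / 1.91 × 10^-4 = 5.24 × 10^-11
From the ICE table, Kb = x²/(0.0753 − x) = 5.24 × 10^-11.
Since Kb ≪ C₀, x ≈ √(Kb·C₀) = 1.99 × 10^-6 M.
(x/C₀ = 0.0026% < 5%, so the approximation holds.)
pOH = −log(1.99 × 10^-6) = 5.70; pH = 14.00 − 5.70 = 8.30

pH = 8.30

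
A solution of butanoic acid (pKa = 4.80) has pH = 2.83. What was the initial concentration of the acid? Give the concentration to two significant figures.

[H+] = 10^(-2.83) = 1.48 × 10^-3 M = x
Ka = 10^(−4.80) = 1.58 × 10^-5
Ka = x²/(C₀ − x) ⇒ C₀ = x + x²/Ka
C₀ = 1.48 × 10^-3 + (1.48 × 10^-3)²/(1.58 × 10^-5) = 1.40 × 10^-1 M

C₀ = 1.4 × 10^-1 M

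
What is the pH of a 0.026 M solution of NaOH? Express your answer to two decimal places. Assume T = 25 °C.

pH = 12.41

NaOH is a strong base; [OH-] = 0.026 M.
pOH = -log(0.026) = 1.59
pH = 14.00 - 1.59 = 12.41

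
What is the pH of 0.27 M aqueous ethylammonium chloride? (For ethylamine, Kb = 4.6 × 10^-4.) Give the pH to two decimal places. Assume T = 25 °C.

pH = 5.62

C2H5NH3+ is the conjugate acid of the weak base C2H5NH2.
Ka = Kw/Kb = 1.0×10^-14 / 4.6 × 10^-4 = 2.17 × 10^-11
From the ICE table, Ka = x²/(0.27 − x) = 2.17 × 10^-11.
Assume x ≪ 0.27: x ≈ √(2.17 × 10^-11 × 0.27) = 2.42 × 10^-6 M
pH = −log(2.42 × 10^-6) = 5.62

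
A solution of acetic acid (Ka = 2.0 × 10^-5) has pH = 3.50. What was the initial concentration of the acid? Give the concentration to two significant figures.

[H+] = 10^(-3.50) = 3.16 × 10^-4 M = x
Ka = x²/(C₀ − x) ⇒ C₀ = x + x²/Ka
C₀ = 3.16 × 10^-4 + (3.16 × 10^-4)²/(2.0 × 10^-5) = 5.31 × 10^-3 M

C₀ = 5.3 × 10^-3 M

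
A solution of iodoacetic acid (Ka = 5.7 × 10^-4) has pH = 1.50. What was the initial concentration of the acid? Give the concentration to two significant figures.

C₀ = 1.8 M

[H+] = 10^(-1.50) = 3.16 × 10^-2 M = x
Ka = x²/(C₀ − x) ⇒ C₀ = x + x²/Ka
C₀ = 3.16 × 10^-2 + (3.16 × 10^-2)²/(5.7 × 10^-4) = 1.78 M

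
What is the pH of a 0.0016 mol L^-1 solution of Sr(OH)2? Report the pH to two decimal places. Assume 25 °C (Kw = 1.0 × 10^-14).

pH = 11.51

Sr(OH)2 is a strong base (each formula unit releases 2 OH-); [OH-] = 0.0032 M.
pOH = -log(0.0032) = 2.49
pH = 14.00 - 2.49 = 11.51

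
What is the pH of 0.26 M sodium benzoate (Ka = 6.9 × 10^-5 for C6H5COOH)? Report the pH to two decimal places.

pH = 8.79

C6H5COO- is the conjugate base of the weak acid C6H5COOH.
Kb = Kw/Ka = 1.0×10^-14 / 6.9 × 10^-5 = 1.45 × 10^-10
From the ICE table, Kb = [OH-]²/(0.26 − [OH-]) = 1.45 × 10^-10.
Assume [OH-] ≪ 0.26: [OH-] ≈ √(1.45 × 10^-10 × 0.26) = 6.14 × 10^-6 M
Check: 0.0024% ionized — well under 5%, approximation valid.
pOH = −log(6.14 × 10^-6) = 5.21; pH = 14.00 − 5.21 = 8.79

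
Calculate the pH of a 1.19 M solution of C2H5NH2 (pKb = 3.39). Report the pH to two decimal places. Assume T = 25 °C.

C2H5NH2 + H2O ⇌ C2H5NH3+ + OH-
Kb = 10^(−3.39) = 4.07 × 10^-4
From the ICE table, Kb = [OH-]²/(1.19 − [OH-]) = 4.07 × 10^-4.
Since Kb ≪ C₀, [OH-] ≈ √(Kb·C₀) = 2.20 × 10^-2 M.
Check: 1.8% ionized — well under 5%, approximation valid.
pOH = −log(2.20 × 10^-2) = 1.66; pH = 14.00 − 1.66 = 12.34

pH = 12.34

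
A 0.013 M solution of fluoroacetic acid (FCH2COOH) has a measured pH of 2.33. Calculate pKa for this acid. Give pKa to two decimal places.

[H+] = 10^(-2.33) = 4.68 × 10^-3 M
At equilibrium [HA] = 0.013 − 4.68 × 10^-3 = 8.32 × 10^-3 M
Ka = [H+][A-]/[HA] = (4.68 × 10^-3)² / 8.32 × 10^-3 = 2.63 × 10^-3
pKa = -log(2.63 × 10^-3) = 2.58

pKa = 2.58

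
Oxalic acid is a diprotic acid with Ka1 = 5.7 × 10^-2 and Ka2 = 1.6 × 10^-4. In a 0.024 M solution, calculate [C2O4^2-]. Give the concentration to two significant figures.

First ionization gives [H+] ≈ [HC2O4-] = 1.82 × 10^-2 M.
Second step: Ka2 = [H+][C2O4^2-]/[HC2O4-] ≈ [C2O4^2-] (since [H+] ≈ [HC2O4-]).
So [C2O4^2-] ≈ Ka2.

1.6 × 10^-4 M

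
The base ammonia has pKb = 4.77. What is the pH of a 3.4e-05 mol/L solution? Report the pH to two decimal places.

NH3 + H2O ⇌ NH4+ + OH-
Kb = 10^(−4.77) = 1.70 × 10^-5
From the ICE table, Kb = [OH-]²/(3.4e-05 − [OH-]) = 1.70 × 10^-5.
[OH-] is not negligible relative to C₀; solve [OH-]² + 1.7e-05·[OH-] − 5.78e-10 = 0.
[OH-] = [−1.7e-05 + √(1.7e-05² + 2.31e-09)]/2 = 1.70 × 10^-5 M
pOH = −log(1.70 × 10^-5) = 4.77; pH = 14.00 − 4.77 = 9.23

pH = 9.23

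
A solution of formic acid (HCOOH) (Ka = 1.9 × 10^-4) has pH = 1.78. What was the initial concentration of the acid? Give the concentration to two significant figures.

[H+] = 10^(-1.78) = 1.66 × 10^-2 M = x
Ka = x²/(C₀ − x) ⇒ C₀ = x + x²/Ka
C₀ = 1.66 × 10^-2 + (1.66 × 10^-2)²/(1.9 × 10^-4) = 1.47 M

C₀ = 1.5 M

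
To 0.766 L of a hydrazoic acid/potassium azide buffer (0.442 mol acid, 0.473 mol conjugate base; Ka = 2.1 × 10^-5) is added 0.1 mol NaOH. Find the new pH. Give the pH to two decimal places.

OH- converts HN3 to N3-: HN3 → 0.342 mol, N3- → 0.573 mol.
pKa = −log(2.1 × 10^-5) = 4.678
Henderson–Hasselbalch with mole ratio 0.573/0.342: pH = 4.678 + (+0.224)

pH = 4.90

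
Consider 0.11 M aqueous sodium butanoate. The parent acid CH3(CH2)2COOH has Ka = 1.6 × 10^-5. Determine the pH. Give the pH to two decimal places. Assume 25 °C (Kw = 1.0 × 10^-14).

pH = 8.92

CH3(CH2)2COO- is the conjugate base of the weak acid CH3(CH2)2COOH.
Kb = Kw/Ka = 1.0×10^-14 / 1.6 × 10^-5 = 6.25 × 10^-10
Kb = x²/(0.11 − x) = 6.25 × 10^-10
Assume x ≪ 0.11: x ≈ √(6.25 × 10^-10 × 0.11) = 8.29 × 10^-6 M
pOH = 5.08, so pH = 14.00 − pOH = 8.92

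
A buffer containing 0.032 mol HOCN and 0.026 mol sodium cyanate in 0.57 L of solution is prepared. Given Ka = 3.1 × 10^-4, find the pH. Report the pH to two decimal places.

pH = 3.42

pKa = −log(3.1 × 10^-4) = 3.509
Henderson–Hasselbalch: pH = pKa + log([OCN-]/[HOCN]) = 3.509 + log(0.026/0.032)
pH = 3.509 + (-0.090) = 3.42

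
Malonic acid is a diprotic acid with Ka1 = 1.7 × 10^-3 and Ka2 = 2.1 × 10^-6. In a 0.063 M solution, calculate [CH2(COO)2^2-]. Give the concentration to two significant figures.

First ionization gives [H+] ≈ [CH2(COOH)COO-] = 9.53 × 10^-3 M.
Second step: Ka2 = [H+][CH2(COO)2^2-]/[CH2(COOH)COO-] ≈ [CH2(COO)2^2-] (since [H+] ≈ [CH2(COOH)COO-]).
So [CH2(COO)2^2-] ≈ Ka2.

2.1 × 10^-6 M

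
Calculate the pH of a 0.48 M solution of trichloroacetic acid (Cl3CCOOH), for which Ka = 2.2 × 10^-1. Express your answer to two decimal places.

pH = 0.63

Cl3CCOOH ⇌ Cl3CCOO- + H+
Ka = [H+]²/(0.48 − [H+]) = 2.2 × 10^-1
Here C₀/Ka ≈ 2.18, so the small-[H+] approximation fails. Use the quadratic:
[H+] = [−0.22 + √(0.22² + 0.422)]/2 = 2.33 × 10^-1 M
pH = −log[H+] = −log(2.33 × 10^-1) = 0.63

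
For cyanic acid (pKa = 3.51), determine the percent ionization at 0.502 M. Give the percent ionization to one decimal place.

HOCN ⇌ OCN- + H+; let x = [H+] at equilibrium.
Ka = 10^(−3.51) = 3.09 × 10^-4
x ≈ √(Ka·C₀) = √(3.09 × 10^-4 × 0.502) = 1.25 × 10^-2 M
% ionization = x/C₀ × 100% = 1.25 × 10^-2/0.502 × 100% = 2.5%

2.5%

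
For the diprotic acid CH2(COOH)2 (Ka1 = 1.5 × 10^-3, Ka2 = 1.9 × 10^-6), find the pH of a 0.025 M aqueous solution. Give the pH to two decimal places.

pH = 2.27

Ka1 ≫ Ka2, so treat the first dissociation as the only significant source of H+.
Ka1 = x²/(0.025 − x) = 1.5 × 10^-3
Solving the quadratic: x = (−Ka1 + √(Ka1² + 4·Ka1·C₀))/2 = 5.42 × 10^-3 M
pH = −log(5.42 × 10^-3) = 2.27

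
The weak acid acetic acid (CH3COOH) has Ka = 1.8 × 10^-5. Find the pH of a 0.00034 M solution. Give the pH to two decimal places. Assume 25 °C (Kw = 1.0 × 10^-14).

pH = 4.16

CH3COOH ⇌ CH3COO- + H+
From the ICE table, Ka = [H+]²/(0.00034 − [H+]) = 1.8 × 10^-5.
Here C₀/Ka ≈ 18.9, so the small-[H+] approximation fails. Use the quadratic:
[H+] = [−1.8e-05 + √(1.8e-05² + 2.45e-08)]/2 = 6.97 × 10^-5 M
pH = −log[H+] = −log(6.97 × 10^-5) = 4.16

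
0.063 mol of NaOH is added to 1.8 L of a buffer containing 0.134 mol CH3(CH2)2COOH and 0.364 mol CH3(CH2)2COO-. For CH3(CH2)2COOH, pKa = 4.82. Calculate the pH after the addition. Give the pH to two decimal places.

pH = 5.60

OH- converts CH3(CH2)2COOH to CH3(CH2)2COO-: CH3(CH2)2COOH → 0.071 mol, CH3(CH2)2COO- → 0.427 mol.
pH = pKa + log(n_CH3(CH2)2COO-/n_CH3(CH2)2COOH) = 4.82 + log(0.427/0.071) = 4.82 + (+0.779)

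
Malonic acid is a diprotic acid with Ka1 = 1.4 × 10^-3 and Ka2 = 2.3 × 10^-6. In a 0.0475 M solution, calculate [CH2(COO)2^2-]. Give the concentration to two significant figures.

First ionization gives [H+] ≈ [CH2(COOH)COO-] = 7.48 × 10^-3 M.
Second step: Ka2 = [H+][CH2(COO)2^2-]/[CH2(COOH)COO-] ≈ [CH2(COO)2^2-] (since [H+] ≈ [CH2(COOH)COO-]).
So [CH2(COO)2^2-] ≈ Ka2.

2.3 × 10^-6 M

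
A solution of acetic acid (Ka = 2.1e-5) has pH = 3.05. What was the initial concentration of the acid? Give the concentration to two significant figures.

[H+] = 10^(-3.05) = 8.91 × 10^-4 M = x
Ka = x²/(C₀ − x) ⇒ C₀ = x + x²/Ka
C₀ = 8.91 × 10^-4 + (8.91 × 10^-4)²/(2.1 × 10^-5) = 3.87 × 10^-2 M

C₀ = 3.9 × 10^-2 M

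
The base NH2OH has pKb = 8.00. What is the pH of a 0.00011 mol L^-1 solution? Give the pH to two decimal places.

pH = 8.02

NH2OH + H2O ⇌ NH3OH+ + OH-
Kb = 10^(−8.00) = 1.00 × 10^-8
From the ICE table, Kb = [OH-]²/(0.00011 − [OH-]) = 1.00 × 10^-8.
Neglecting [OH-] in the denominator: [OH-] = √(1.00 × 10^-8 × 0.00011) = 1.05 × 10^-6 M
([OH-]/C₀ = 0.95% < 5%, so the approximation holds.)
pOH = 5.98, so pH = 14.00 − pOH = 8.02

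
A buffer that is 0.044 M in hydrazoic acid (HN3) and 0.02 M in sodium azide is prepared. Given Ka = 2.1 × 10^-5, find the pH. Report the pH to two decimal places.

pKa = −log(2.1 × 10^-5) = 4.678
Using pH = pKa + log([base]/[acid]) with [base]/[acid] = 0.02/0.044:
pH = 4.678 + (-0.342) = 4.34

pH = 4.34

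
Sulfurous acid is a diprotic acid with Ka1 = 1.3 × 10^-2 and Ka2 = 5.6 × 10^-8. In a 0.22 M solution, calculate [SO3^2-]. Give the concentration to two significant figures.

First ionization gives [H+] ≈ [HSO3-] = 4.74 × 10^-2 M.
Second step: Ka2 = [H+][SO3^2-]/[HSO3-] ≈ [SO3^2-] (since [H+] ≈ [HSO3-]).
So [SO3^2-] ≈ Ka2.

5.6 × 10^-8 M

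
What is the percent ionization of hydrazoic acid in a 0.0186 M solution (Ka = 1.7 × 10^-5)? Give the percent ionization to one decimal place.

3.0%

HN3 ⇌ N3- + H+; let x = [H+] at equilibrium.
x ≈ √(Ka·C₀) = √(1.7 × 10^-5 × 0.0186) = 5.62 × 10^-4 M
Fraction ionized = 5.62 × 10^-4 / 0.0186 = 0.0302 → 3.0%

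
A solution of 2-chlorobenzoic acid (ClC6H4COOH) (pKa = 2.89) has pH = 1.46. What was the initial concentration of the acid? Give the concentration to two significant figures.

[H+] = 10^(-1.46) = 3.47 × 10^-2 M = x
Ka = 10^(−2.89) = 1.29 × 10^-3
Ka = x²/(C₀ − x) ⇒ C₀ = x + x²/Ka
C₀ = 3.47 × 10^-2 + (3.47 × 10^-2)²/(1.29 × 10^-3) = 9.68 × 10^-1 M

C₀ = 9.7 × 10^-1 M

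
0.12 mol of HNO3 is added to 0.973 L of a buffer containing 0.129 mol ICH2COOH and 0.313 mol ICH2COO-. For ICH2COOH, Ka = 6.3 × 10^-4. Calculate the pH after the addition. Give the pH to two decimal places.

Added H+ converts ICH2COO- to ICH2COOH: ICH2COOH → 0.249 mol, ICH2COO- → 0.193 mol.
pKa = −log(6.3 × 10^-4) = 3.201
pH = pKa + log(n_ICH2COO-/n_ICH2COOH) = 3.201 + log(0.193/0.249) = 3.201 + (-0.111)

pH = 3.09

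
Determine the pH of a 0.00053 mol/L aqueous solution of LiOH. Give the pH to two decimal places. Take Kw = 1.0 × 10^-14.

LiOH is a strong base; [OH-] = 0.00053 M.
pOH = -log(0.00053) = 3.28
pH = 14.00 - 3.28 = 10.72

pH = 10.72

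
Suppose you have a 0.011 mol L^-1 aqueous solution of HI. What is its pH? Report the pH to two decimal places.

HI is a strong acid and dissociates completely, so [H+] = 0.011 M.
pH = -log(0.011) = 1.96

pH = 1.96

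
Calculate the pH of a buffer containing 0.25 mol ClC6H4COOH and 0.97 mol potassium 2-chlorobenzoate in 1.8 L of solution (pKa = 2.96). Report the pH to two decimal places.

Using pH = pKa + log([base]/[acid]) with [base]/[acid] = 0.97/0.25:
pH = 2.96 + (+0.589) = 3.55

pH = 3.55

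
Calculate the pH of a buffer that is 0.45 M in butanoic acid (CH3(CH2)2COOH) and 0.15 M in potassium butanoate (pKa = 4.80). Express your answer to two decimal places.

Using pH = pKa + log([base]/[acid]) with [base]/[acid] = 0.15/0.45:
pH = 4.80 + (-0.477) = 4.32

pH = 4.32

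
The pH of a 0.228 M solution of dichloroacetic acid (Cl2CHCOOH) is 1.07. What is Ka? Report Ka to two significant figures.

[H+] = 10^(-1.07) = 8.51 × 10^-2 M
At equilibrium [HA] = 0.228 − 8.51 × 10^-2 = 1.43 × 10^-1 M
Ka = [H+][A-]/[HA] = (8.51 × 10^-2)² / 1.43 × 10^-1 = 5.1 × 10^-2

Ka = 5.1 × 10^-2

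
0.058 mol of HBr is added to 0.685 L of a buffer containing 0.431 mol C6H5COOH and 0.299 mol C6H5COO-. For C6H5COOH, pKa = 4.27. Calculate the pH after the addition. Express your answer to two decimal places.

pH = 3.96

After neutralization: n(C6H5COOH) = 0.489 mol, n(C6H5COO-) = 0.241 mol.
pH = pKa + log(n_C6H5COO-/n_C6H5COOH) = 4.27 + log(0.241/0.489) = 4.27 + (-0.307)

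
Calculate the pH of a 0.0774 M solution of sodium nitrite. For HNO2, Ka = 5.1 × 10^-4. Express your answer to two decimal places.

pH = 8.09

NO2- is the conjugate base of the weak acid HNO2.
Kb = Kw/Ka = 1.0×10^-14 / 5.1 × 10^-4 = 1.96 × 10^-11
Kb = [OH-]²/(0.0774 − [OH-]) = 1.96 × 10^-11
Neglecting [OH-] in the denominator: [OH-] = √(1.96 × 10^-11 × 0.0774) = 1.23 × 10^-6 M
Check: 0.0016% ionized — well under 5%, approximation valid.
pOH = 5.91, so pH = 14.00 − pOH = 8.09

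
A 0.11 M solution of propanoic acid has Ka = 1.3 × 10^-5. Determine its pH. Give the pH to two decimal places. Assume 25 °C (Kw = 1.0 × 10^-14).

pH = 2.92

CH3CH2COOH ⇌ CH3CH2COO- + H+
Ka = [H+]²/(0.11 − [H+]) = 1.3 × 10^-5
Since Ka ≪ C₀, [H+] ≈ √(Ka·C₀) = 1.20 × 10^-3 M.
Check: 1.1% ionized — well under 5%, approximation valid.
pH = −log(1.20 × 10^-3) = 2.92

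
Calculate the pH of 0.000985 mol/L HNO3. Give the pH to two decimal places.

pH = 3.01

HNO3 is a strong acid and dissociates completely, so [H+] = 0.000985 M.
pH = -log(0.000985) = 3.01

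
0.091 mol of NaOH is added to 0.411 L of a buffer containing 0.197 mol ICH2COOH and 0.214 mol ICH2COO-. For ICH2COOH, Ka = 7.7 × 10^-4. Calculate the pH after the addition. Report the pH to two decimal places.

OH- converts ICH2COOH to ICH2COO-: ICH2COOH → 0.106 mol, ICH2COO- → 0.305 mol.
pKa = −log(7.7 × 10^-4) = 3.114
pH = pKa + log(n_ICH2COO-/n_ICH2COOH) = 3.114 + log(0.305/0.106) = 3.114 + (+0.459)

pH = 3.57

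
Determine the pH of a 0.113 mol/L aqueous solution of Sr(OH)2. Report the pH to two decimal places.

Sr(OH)2 is a strong base (each formula unit releases 2 OH-); [OH-] = 0.226 M.
pOH = -log(0.226) = 0.65
pH = 14.00 - 0.65 = 13.35

pH = 13.35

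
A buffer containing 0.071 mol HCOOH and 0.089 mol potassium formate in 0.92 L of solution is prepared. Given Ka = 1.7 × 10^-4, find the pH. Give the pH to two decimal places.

pH = 3.87

pKa = −log(1.7 × 10^-4) = 3.770
Henderson–Hasselbalch: pH = pKa + log([HCOO-]/[HCOOH]) = 3.770 + log(0.089/0.071)
pH = 3.770 + (+0.098) = 3.87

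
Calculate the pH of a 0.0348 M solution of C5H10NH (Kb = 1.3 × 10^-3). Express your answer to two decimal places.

pH = 11.79

C5H10NH + H2O ⇌ C5H10NH2+ + OH-
From the ICE table, Kb = x²/(0.0348 − x) = 1.3 × 10^-3.
x is not negligible relative to C₀; solve x² + 0.0013·x − 4.52e-05 = 0.
x = [−0.0013 + √(0.0013² + 0.000181)]/2 = 6.11 × 10^-3 M
pOH = 2.21, so pH = 14.00 − pOH = 11.79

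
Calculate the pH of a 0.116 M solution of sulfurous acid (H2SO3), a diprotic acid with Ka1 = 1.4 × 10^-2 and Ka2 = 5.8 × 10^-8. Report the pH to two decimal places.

pH = 1.47

Since Ka1 ≫ Ka2, the first ionization dominates [H+].
Ka1 = x²/(0.116 − x) = 1.4 × 10^-2
Solving the quadratic: x = (−Ka1 + √(Ka1² + 4·Ka1·C₀))/2 = 3.39 × 10^-2 M
pH = −log(3.39 × 10^-2) = 1.47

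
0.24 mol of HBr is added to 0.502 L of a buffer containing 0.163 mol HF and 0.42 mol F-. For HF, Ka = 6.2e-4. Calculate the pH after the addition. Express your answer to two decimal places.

After neutralization: n(HF) = 0.403 mol, n(F-) = 0.18 mol.
pKa = −log(6.2 × 10^-4) = 3.208
pH = pKa + log([A⁻]/[HA]) = 3.208 + log(0.18/0.403) = 3.208 -0.350

pH = 2.86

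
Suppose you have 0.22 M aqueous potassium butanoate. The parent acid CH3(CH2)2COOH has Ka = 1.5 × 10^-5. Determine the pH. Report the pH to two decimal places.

pH = 9.08

CH3(CH2)2COO- is the conjugate base of the weak acid CH3(CH2)2COOH.
Kb = Kw/Ka = 1.0×10^-14 / 1.5 × 10^-5 = 6.67 × 10^-10
Kb = [OH-]²/(0.22 − [OH-]) = 6.67 × 10^-10
Neglecting [OH-] in the denominator: [OH-] = √(6.67 × 10^-10 × 0.22) = 1.21 × 10^-5 M
Check: 0.0055% ionized — well under 5%, approximation valid.
pOH = 4.92, so pH = 14.00 − pOH = 9.08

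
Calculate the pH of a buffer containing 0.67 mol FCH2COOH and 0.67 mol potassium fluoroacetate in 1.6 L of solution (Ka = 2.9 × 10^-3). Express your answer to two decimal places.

pH = 2.54

pKa = −log(2.9 × 10^-3) = 2.538
Henderson–Hasselbalch: pH = pKa + log([FCH2COO-]/[FCH2COOH]) = 2.538 + log(0.67/0.67)
pH = 2.538 + (+0.000) = 2.54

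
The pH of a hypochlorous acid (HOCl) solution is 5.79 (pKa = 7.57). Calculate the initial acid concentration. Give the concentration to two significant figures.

[H+] = 10^(-5.79) = 1.62 × 10^-6 M = x
Ka = 10^(−7.57) = 2.69 × 10^-8
Ka = x²/(C₀ − x) ⇒ C₀ = x + x²/Ka
C₀ = 1.62 × 10^-6 + (1.62 × 10^-6)²/(2.69 × 10^-8) = 9.92 × 10^-5 M

C₀ = 9.9 × 10^-5 M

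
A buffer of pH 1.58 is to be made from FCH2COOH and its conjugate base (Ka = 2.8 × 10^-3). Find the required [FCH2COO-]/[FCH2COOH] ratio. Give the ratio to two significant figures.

pKa = -log(2.8 × 10^-3) = 2.553
pH = pKa + log(r) ⇒ log(r) = 1.58 − 2.553 = -0.973
r = [FCH2COO-]/[FCH2COOH] = 10^(-0.973) = 0.106

ratio = 0.11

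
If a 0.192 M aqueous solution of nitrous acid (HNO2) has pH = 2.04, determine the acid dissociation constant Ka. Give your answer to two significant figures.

Ka = 4.5 × 10^-4

[H+] = 10^(-2.04) = 9.12 × 10^-3 M
At equilibrium [HA] = 0.192 − 9.12 × 10^-3 = 1.83 × 10^-1 M
Ka = [H+][A-]/[HA] = (9.12 × 10^-3)² / 1.83 × 10^-1 = 4.5 × 10^-4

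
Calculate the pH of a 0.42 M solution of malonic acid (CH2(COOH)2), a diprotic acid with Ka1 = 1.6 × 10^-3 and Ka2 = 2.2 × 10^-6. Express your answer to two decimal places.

Since Ka1 ≫ Ka2, the first ionization dominates [H+].
Ka1 = x²/(0.42 − x) = 1.6 × 10^-3
Solving the quadratic: x = (−Ka1 + √(Ka1² + 4·Ka1·C₀))/2 = 2.51 × 10^-2 M
pH = −log(2.51 × 10^-2) = 1.60

pH = 1.60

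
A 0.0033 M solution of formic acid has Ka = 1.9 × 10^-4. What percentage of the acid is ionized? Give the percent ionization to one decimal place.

21.3%

HCOOH ⇌ HCOO- + H+; let x = [H+] at equilibrium.
Ka = x²/(C₀ − x); solving the quadratic gives x = 7.03 × 10^-4 M.
% ionization = x/C₀ × 100% = 7.03 × 10^-4/0.0033 × 100% = 21.3%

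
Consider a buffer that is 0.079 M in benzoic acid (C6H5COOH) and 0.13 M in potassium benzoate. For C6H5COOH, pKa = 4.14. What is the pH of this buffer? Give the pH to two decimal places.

pH = pKa + log([A⁻]/[HA]) = 4.14 + log(0.13/0.079)
pH = 4.14 + (+0.216) = 4.36

pH = 4.36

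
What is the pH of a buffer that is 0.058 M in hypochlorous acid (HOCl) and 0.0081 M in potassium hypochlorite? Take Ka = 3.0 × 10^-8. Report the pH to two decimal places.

pH = 6.67

pKa = −log(3.0 × 10^-8) = 7.523
Using pH = pKa + log([base]/[acid]) with [base]/[acid] = 0.0081/0.058:
pH = 7.523 + (-0.855) = 6.67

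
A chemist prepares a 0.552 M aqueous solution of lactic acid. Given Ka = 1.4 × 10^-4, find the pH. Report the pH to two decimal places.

pH = 2.06

CH3CH(OH)COOH ⇌ CH3CH(OH)COO- + H+
Ka = [H+]²/(0.552 − [H+]) = 1.4 × 10^-4
Neglecting [H+] in the denominator: [H+] = √(1.4 × 10^-4 × 0.552) = 8.79 × 10^-3 M
pH = −log(8.79 × 10^-3) = 2.06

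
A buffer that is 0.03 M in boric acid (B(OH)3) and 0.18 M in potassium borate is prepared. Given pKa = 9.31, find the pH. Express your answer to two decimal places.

Using pH = pKa + log([base]/[acid]) with [base]/[acid] = 0.18/0.03:
pH = 9.31 + (+0.778) = 10.09

pH = 10.09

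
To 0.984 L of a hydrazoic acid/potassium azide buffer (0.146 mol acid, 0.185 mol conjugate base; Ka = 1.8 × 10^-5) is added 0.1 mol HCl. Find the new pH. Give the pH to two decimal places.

pH = 4.28

Added H+ converts N3- to HN3: HN3 → 0.246 mol, N3- → 0.085 mol.
pKa = −log(1.8 × 10^-5) = 4.745
pH = pKa + log(n_N3-/n_HN3) = 4.745 + log(0.085/0.246) = 4.745 + (-0.462)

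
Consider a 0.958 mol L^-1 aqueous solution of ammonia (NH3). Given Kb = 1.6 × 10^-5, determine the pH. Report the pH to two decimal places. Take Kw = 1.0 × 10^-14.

pH = 11.59

NH3 + H2O ⇌ NH4+ + OH-
Kb = x²/(0.958 − x) = 1.6 × 10^-5
Assume x ≪ 0.958: x ≈ √(1.6 × 10^-5 × 0.958) = 3.92 × 10^-3 M
(x/C₀ = 0.41% < 5%, so the approximation holds.)
pOH = −log(3.92 × 10^-3) = 2.41; pH = 14.00 − 2.41 = 11.59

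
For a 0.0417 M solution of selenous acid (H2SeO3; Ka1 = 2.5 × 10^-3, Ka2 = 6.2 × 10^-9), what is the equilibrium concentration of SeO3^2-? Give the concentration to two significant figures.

First ionization gives [H+] ≈ [HSeO3-] = 9.04 × 10^-3 M.
Second step: Ka2 = [H+][SeO3^2-]/[HSeO3-] ≈ [SeO3^2-] (since [H+] ≈ [HSeO3-]).
So [SeO3^2-] ≈ Ka2.

6.2 × 10^-9 M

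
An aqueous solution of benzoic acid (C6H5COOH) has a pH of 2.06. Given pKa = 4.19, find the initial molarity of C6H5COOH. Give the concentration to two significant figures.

[H+] = 10^(-2.06) = 8.71 × 10^-3 M = x
Ka = 10^(−4.19) = 6.46 × 10^-5
Ka = x²/(C₀ − x) ⇒ C₀ = x + x²/Ka
C₀ = 8.71 × 10^-3 + (8.71 × 10^-3)²/(6.46 × 10^-5) = 1.18 M

C₀ = 1.2 M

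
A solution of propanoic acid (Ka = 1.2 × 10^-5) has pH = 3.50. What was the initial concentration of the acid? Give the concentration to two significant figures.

[H+] = 10^(-3.50) = 3.16 × 10^-4 M = x
Ka = x²/(C₀ − x) ⇒ C₀ = x + x²/Ka
C₀ = 3.16 × 10^-4 + (3.16 × 10^-4)²/(1.2 × 10^-5) = 8.64 × 10^-3 M

C₀ = 8.6 × 10^-3 M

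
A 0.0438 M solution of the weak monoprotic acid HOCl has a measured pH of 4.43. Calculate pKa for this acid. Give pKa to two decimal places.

[H+] = 10^(-4.43) = 3.72 × 10^-5 M
At equilibrium [HA] = 0.0438 − 3.72 × 10^-5 = 4.38 × 10^-2 M
Ka = [H+][A-]/[HA] = (3.72 × 10^-5)² / 4.38 × 10^-2 = 3.16 × 10^-8
pKa = -log(3.16 × 10^-8) = 7.50

pKa = 7.50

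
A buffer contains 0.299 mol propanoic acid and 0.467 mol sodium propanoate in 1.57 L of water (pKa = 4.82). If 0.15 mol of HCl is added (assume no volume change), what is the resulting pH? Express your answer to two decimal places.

Added H+ converts CH3CH2COO- to CH3CH2COOH: CH3CH2COOH → 0.449 mol, CH3CH2COO- → 0.317 mol.
pH = pKa + log(n_CH3CH2COO-/n_CH3CH2COOH) = 4.82 + log(0.317/0.449) = 4.82 + (-0.151)

pH = 4.67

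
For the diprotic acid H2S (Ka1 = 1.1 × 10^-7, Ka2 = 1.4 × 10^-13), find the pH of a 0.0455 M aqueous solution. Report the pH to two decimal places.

Ka1 ≫ Ka2, so treat the first dissociation as the only significant source of H+.
Ka1 = x²/(0.0455 − x) = 1.1 × 10^-7
x ≈ √(1.1 × 10^-7 × 0.0455) = 7.07 × 10^-5 M
pH = −log(7.07 × 10^-5) = 4.15

pH = 4.15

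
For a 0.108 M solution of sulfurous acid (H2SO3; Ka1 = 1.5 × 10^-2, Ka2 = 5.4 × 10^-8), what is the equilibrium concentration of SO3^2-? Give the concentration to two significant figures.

First ionization gives [H+] ≈ [HSO3-] = 3.34 × 10^-2 M.
Second step: Ka2 = [H+][SO3^2-]/[HSO3-] ≈ [SO3^2-] (since [H+] ≈ [HSO3-]).
So [SO3^2-] ≈ Ka2.

5.4 × 10^-8 M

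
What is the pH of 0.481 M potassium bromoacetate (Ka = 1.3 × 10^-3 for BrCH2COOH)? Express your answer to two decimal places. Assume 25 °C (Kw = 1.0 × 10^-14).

pH = 8.28

BrCH2COO- is the conjugate base of the weak acid BrCH2COOH.
Kb = Kw/Ka = 1.0×10^-14 / 1.3 × 10^-3 = 7.69 × 10^-12
Let x = [OH-] at equilibrium. Kb = x²/(0.481 − x).
Neglecting x in the denominator: x = √(7.69 × 10^-12 × 0.481) = 1.92 × 10^-6 M
pOH = −log(1.92 × 10^-6) = 5.72; pH = 14.00 − 5.72 = 8.28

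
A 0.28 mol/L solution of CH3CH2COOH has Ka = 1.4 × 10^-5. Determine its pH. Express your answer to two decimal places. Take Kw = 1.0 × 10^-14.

pH = 2.70

CH3CH2COOH ⇌ CH3CH2COO- + H+
From the ICE table, Ka = x²/(0.28 − x) = 1.4 × 10^-5.
Neglecting x in the denominator: x = √(1.4 × 10^-5 × 0.28) = 1.98 × 10^-3 M
Check: 0.71% ionized — well under 5%, approximation valid.
pH = −log(1.98 × 10^-3) = 2.70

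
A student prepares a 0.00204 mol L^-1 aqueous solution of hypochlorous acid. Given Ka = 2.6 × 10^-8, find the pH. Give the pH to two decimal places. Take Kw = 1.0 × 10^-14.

pH = 5.14

HOCl ⇌ OCl- + H+
From the ICE table, Ka = x²/(0.00204 − x) = 2.6 × 10^-8.
Since Ka ≪ C₀, x ≈ √(Ka·C₀) = 7.28 × 10^-6 M.
(x/C₀ = 0.36% < 5%, so the approximation holds.)
pH = −log[H+] = −log(7.28 × 10^-6) = 5.14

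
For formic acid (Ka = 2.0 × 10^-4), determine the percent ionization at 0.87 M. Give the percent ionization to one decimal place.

1.5%

HCOOH ⇌ HCOO- + H+; let x = [H+] at equilibrium.
x ≈ √(Ka·C₀) = √(2.0 × 10^-4 × 0.87) = 1.32 × 10^-2 M
% ionization = x/C₀ × 100% = 1.32 × 10^-2/0.87 × 100% = 1.5%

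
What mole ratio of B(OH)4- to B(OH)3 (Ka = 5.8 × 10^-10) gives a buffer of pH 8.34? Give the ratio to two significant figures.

pKa = -log(5.8 × 10^-10) = 9.237
pH = pKa + log(r) ⇒ log(r) = 8.34 − 9.237 = -0.897
r = [B(OH)4-]/[B(OH)3] = 10^(-0.897) = 0.127

ratio = 0.13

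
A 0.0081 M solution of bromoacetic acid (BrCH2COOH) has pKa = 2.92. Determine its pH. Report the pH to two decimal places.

BrCH2COOH ⇌ BrCH2COO- + H+
Ka = 10^(−2.92) = 1.20 × 10^-3
From the ICE table, Ka = x²/(0.0081 − x) = 1.20 × 10^-3.
The 5% rule fails; solving x² + Ka·x − Ka·C₀ = 0 exactly:
x = (−Ka + √(Ka² + 4·Ka·C₀))/2 = 2.57 × 10^-3 M
pH = −log(2.57 × 10^-3) = 2.59

pH = 2.59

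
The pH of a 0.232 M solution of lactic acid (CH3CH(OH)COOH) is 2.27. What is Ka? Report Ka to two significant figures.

Ka = 1.3 × 10^-4

[H+] = 10^(-2.27) = 5.37 × 10^-3 M
At equilibrium [HA] = 0.232 − 5.37 × 10^-3 = 2.27 × 10^-1 M
Ka = [H+][A-]/[HA] = (5.37 × 10^-3)² / 2.27 × 10^-1 = 1.3 × 10^-4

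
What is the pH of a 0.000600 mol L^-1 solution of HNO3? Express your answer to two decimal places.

pH = 3.22

HNO3 is a strong acid and dissociates completely, so [H+] = 0.000600 M.
pH = -log(0.0006) = 3.22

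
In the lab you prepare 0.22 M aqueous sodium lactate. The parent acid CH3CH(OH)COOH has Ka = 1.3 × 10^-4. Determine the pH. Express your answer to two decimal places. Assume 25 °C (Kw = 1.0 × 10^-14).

pH = 8.61

CH3CH(OH)COO- is the conjugate base of the weak acid CH3CH(OH)COOH.
Kb = Kw/Ka = 1.0×10^-14 / 1.3 × 10^-4 = 7.69 × 10^-11
Let x = [OH-] at equilibrium. Kb = x²/(0.22 − x).
Assume x ≪ 0.22: x ≈ √(7.69 × 10^-11 × 0.22) = 4.11 × 10^-6 M
Check: 0.0019% ionized — well under 5%, approximation valid.
pOH = −log(4.11 × 10^-6) = 5.39; pH = 14.00 − 5.39 = 8.61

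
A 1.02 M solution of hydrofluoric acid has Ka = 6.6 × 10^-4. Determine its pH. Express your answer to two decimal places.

HF ⇌ F- + H+
Let x = [H+] at equilibrium. Ka = x²/(1.02 − x).
Since Ka ≪ C₀, x ≈ √(Ka·C₀) = 2.59 × 10^-2 M.
pH = −log[H+] = −log(2.59 × 10^-2) = 1.59

pH = 1.59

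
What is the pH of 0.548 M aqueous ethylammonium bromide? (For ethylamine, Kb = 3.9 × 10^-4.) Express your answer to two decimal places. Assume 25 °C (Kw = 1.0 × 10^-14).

pH = 5.43

C2H5NH3+ is the conjugate acid of the weak base C2H5NH2.
Ka = Kw/Kb = 1.0×10^-14 / 3.9 × 10^-4 = 2.56 × 10^-11
Ka = [H+]²/(0.548 − [H+]) = 2.56 × 10^-11
Assume [H+] ≪ 0.548: [H+] ≈ √(2.56 × 10^-11 × 0.548) = 3.75 × 10^-6 M
([H+]/C₀ = 0.00068% < 5%, so the approximation holds.)
pH = −log[H+] = −log(3.75 × 10^-6) = 5.43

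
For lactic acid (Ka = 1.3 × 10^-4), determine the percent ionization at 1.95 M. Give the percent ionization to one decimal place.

0.8%

CH3CH(OH)COOH ⇌ CH3CH(OH)COO- + H+; let x = [H+] at equilibrium.
x ≈ √(Ka·C₀) = √(1.3 × 10^-4 × 1.95) = 1.59 × 10^-2 M
Fraction ionized = 1.59 × 10^-2 / 1.95 = 0.0082 → 0.8%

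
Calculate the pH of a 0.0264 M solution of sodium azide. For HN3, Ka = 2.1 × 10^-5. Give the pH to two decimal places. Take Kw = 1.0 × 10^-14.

pH = 8.55

N3- is the conjugate base of the weak acid HN3.
Kb = Kw/Ka = 1.0×10^-14 / 2.1 × 10^-5 = 4.76 × 10^-10
Kb = [OH-]²/(0.0264 − [OH-]) = 4.76 × 10^-10
Assume [OH-] ≪ 0.0264: [OH-] ≈ √(4.76 × 10^-10 × 0.0264) = 3.54 × 10^-6 M
([OH-]/C₀ = 0.013% < 5%, so the approximation holds.)
pOH = −log(3.54 × 10^-6) = 5.45; pH = 14.00 − 5.45 = 8.55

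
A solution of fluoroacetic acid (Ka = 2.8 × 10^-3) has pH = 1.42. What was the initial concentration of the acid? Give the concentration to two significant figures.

C₀ = 5.5 × 10^-1 M

[H+] = 10^(-1.42) = 3.80 × 10^-2 M = x
Ka = x²/(C₀ − x) ⇒ C₀ = x + x²/Ka
C₀ = 3.80 × 10^-2 + (3.80 × 10^-2)²/(2.8 × 10^-3) = 5.54 × 10^-1 M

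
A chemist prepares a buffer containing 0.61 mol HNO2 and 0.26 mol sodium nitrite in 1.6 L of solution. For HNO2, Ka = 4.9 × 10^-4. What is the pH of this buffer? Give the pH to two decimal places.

pH = 2.94

pKa = −log(4.9 × 10^-4) = 3.310
Using pH = pKa + log([base]/[acid]) with [base]/[acid] = 0.26/0.61:
pH = 3.310 + (-0.370) = 2.94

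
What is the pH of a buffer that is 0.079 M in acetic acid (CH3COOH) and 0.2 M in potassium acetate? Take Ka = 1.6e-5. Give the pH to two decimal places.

pKa = −log(1.6 × 10^-5) = 4.796
pH = pKa + log([A⁻]/[HA]) = 4.796 + log(0.2/0.079)
pH = 4.796 + (+0.403) = 5.20

pH = 5.20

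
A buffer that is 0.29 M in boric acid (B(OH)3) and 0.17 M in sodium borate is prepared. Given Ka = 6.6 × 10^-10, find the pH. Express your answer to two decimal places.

pH = 8.95

pKa = −log(6.6 × 10^-10) = 9.180
Using pH = pKa + log([base]/[acid]) with [base]/[acid] = 0.17/0.29:
pH = 9.180 + (-0.232) = 8.95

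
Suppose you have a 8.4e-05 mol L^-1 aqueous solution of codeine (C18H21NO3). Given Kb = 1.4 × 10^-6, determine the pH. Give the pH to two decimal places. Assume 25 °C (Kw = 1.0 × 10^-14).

pH = 9.01

C18H21NO3 + H2O ⇌ C18H22NO3+ + OH-
Kb = x²/(8.4e-05 − x) = 1.4 × 10^-6
x is not negligible relative to C₀; solve x² + 1.4e-06·x − 1.18e-10 = 0.
x = [−1.4e-06 + √(1.4e-06² + 4.7e-10)]/2 = 1.02 × 10^-5 M
pOH = 4.99, so pH = 14.00 − pOH = 9.01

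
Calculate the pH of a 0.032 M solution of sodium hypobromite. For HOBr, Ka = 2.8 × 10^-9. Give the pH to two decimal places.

pH = 10.53

OBr- is the conjugate base of the weak acid HOBr.
Kb = Kw/Ka = 1.0×10^-14 / 2.8 × 10^-9 = 3.57 × 10^-6
Let x = [OH-] at equilibrium. Kb = x²/(0.032 − x).
Neglecting x in the denominator: x = √(3.57 × 10^-6 × 0.032) = 3.38 × 10^-4 M
Check: 1.1% ionized — well under 5%, approximation valid.
pOH = −log(3.38 × 10^-4) = 3.47; pH = 14.00 − 3.47 = 10.53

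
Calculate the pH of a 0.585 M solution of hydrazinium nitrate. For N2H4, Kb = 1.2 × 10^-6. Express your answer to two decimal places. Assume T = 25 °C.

pH = 4.16

N2H5+ is the conjugate acid of the weak base N2H4.
Ka = Kw/Kb = 1.0×10^-14 / 1.2 × 10^-6 = 8.33 × 10^-9
From the ICE table, Ka = [H+]²/(0.585 − [H+]) = 8.33 × 10^-9.
Assume [H+] ≪ 0.585: [H+] ≈ √(8.33 × 10^-9 × 0.585) = 6.98 × 10^-5 M
([H+]/C₀ = 0.012% < 5%, so the approximation holds.)
pH = −log[H+] = −log(6.98 × 10^-5) = 4.16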